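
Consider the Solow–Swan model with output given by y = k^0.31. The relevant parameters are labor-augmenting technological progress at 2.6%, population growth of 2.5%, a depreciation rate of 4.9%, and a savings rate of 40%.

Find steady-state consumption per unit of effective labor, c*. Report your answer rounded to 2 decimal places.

In steady state, investment equals break-even investment: s·k^α = (n + g + δ)·k.
Dividing both sides by k: k^(1−α) = s / (n + g + δ).
k^0.69 = 0.40 / (0.025 + 0.026 + 0.049) = 0.40 / 0.100 = 4.0000
k* = 4.0000^(1/0.69) ≈ 7.4568
y* = (k*)^α = 7.4568^0.31 ≈ 1.8642
c* = (1 − s)·y* = (1 − 0.40) × 1.8642 ≈ 1.1185

c* = 1.12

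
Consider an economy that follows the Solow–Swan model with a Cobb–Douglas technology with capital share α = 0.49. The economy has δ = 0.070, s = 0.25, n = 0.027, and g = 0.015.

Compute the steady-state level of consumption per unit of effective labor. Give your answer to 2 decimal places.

In steady state, investment equals break-even investment: s·k^α = (n + g + δ)·k.
Dividing both sides by k: k^(1−α) = s / (n + g + δ).
k^0.51 = 0.25 / (0.027 + 0.015 + 0.070) = 0.25 / 0.112 = 2.2321
k* = 2.2321^(1/0.51) ≈ 4.8278
y* = (k*)^α = 4.8278^0.49 ≈ 2.1629
c* = (1 − s)·y* = (1 − 0.25) × 2.1629 ≈ 1.6222

c* ≈ 1.62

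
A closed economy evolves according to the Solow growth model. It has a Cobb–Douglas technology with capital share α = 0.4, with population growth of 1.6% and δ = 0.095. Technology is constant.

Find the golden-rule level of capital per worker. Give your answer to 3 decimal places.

k_gold ≈ 8.470

The golden rule sets f'(k) = n + δ, i.e. α·k^(α−1) = n + δ.
So k^(1−α) = α / (n + δ) = 0.4 / 0.111 = 3.6036.
k_gold = 3.6036^(1/0.6) ≈ 8.4702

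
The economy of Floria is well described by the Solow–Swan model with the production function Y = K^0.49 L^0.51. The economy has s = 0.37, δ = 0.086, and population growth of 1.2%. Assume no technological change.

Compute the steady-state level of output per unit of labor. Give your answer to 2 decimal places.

y* ≈ 3.58

At the steady state, Δk = 0, so s·k^α = (n + δ)·k.
Dividing both sides by k: k^(1−α) = s / (n + δ).
k^0.51 = 0.37 / (0.012 + 0.086) = 0.37 / 0.098 = 3.7755
k* = 3.7755^(1/0.51) ≈ 13.5308
y* = (k*)^α = 13.5308^0.49 ≈ 3.5838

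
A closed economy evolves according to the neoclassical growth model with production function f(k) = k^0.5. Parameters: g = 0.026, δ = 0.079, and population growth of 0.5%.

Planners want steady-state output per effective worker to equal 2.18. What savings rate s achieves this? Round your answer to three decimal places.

s ≈ 0.240

In steady state, investment equals break-even investment: s·k^α = (n + g + δ)·k.
Since y* = [s/(n + g + δ)]^(α/(1−α)), we have s/(n + g + δ) = (y*)^((1−α)/α) = 2.18^1 = 2.1800.
Therefore s = 2.1800 × (n + g + δ) = 2.1800 × 0.110 = 0.2398.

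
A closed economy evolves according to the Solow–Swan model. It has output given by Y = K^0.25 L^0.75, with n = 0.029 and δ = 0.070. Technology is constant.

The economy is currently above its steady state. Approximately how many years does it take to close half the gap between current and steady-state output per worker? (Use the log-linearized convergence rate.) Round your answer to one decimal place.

Near the steady state the convergence rate is λ = (1 − α)(n + δ).
λ = (1 − 0.25) × 0.099 = 0.75 × 0.099 = 0.07425
Half-life = ln 2 / λ = 0.6931 / 0.07425 ≈ 9.33 years

half-life ≈ 9.3 years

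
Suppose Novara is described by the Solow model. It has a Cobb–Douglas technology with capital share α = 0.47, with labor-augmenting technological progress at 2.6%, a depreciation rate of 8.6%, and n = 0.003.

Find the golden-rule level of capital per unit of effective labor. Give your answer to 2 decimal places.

k_gold ≈ 14.24

The golden rule sets f'(k) = n + g + δ, i.e. α·k^(α−1) = n + g + δ.
So k^(1−α) = α / (n + g + δ) = 0.47 / 0.115 = 4.0870.
k_gold = 4.0870^(1/0.53) ≈ 14.2427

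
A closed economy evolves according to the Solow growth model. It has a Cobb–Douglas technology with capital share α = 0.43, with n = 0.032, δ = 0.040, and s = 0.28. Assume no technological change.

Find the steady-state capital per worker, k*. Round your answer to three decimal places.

At the steady state, Δk = 0, so s·k^α = (n + δ)·k.
Dividing both sides by k: k^(1−α) = s / (n + δ).
k^0.57 = 0.28 / (0.032 + 0.040) = 0.28 / 0.072 = 3.8889
k* = 3.8889^(1/0.57) ≈ 10.8339

k* = 10.834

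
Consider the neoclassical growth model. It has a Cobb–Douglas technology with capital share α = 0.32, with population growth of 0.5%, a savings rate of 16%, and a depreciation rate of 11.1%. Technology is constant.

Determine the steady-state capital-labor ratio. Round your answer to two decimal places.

In steady state, investment equals break-even investment: s·k^α = (n + δ)·k.
Rearranging, k^(1−α) = s / (n + δ).
k^0.68 = 0.16 / (0.005 + 0.111) = 0.16 / 0.116 = 1.3793
k* = 1.3793^(1/0.68) ≈ 1.6047

k* ≈ 1.60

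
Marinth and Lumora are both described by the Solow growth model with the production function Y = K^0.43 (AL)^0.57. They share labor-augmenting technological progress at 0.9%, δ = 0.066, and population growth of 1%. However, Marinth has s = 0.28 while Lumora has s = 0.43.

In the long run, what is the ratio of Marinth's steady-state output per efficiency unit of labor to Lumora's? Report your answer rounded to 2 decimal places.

ratio ≈ 0.72

Steady-state y* = [s/(n + g + δ)]^(α/(1−α)), so the ratio is [ (s_M/(n + g + δ)_M) / (s_L/(n + g + δ)_L) ]^0.7544.
s_M/(n + g + δ)_M = 0.28/0.085 = 3.2941; s_L/(n + g + δ)_L = 0.43/0.085 = 5.0588.
Ratio = (3.2941/5.0588)^0.7544 = 0.6512^0.7544 ≈ 0.7235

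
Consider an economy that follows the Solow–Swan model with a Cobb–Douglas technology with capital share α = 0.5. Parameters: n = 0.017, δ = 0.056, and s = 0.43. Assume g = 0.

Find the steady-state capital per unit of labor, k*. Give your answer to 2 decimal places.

k* = 34.70

Steady state requires s·f(k) = (n + δ)·k, i.e. s·k^α = (n + δ)·k.
Rearranging, k^(1−α) = s / (n + δ).
k^0.5 = 0.43 / (0.017 + 0.056) = 0.43 / 0.073 = 5.8904
k* = 5.8904^(1/0.5) ≈ 34.6968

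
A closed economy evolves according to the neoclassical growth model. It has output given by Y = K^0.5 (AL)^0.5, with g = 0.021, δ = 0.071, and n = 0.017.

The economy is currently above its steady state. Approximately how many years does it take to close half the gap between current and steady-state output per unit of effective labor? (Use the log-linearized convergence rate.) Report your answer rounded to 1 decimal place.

Near the steady state the convergence rate is λ = (1 − α)(n + g + δ).
λ = (1 − 0.5) × 0.109 = 0.5 × 0.109 = 0.0545
Half-life = ln 2 / λ = 0.6931 / 0.0545 ≈ 12.72 years

about 12.7 years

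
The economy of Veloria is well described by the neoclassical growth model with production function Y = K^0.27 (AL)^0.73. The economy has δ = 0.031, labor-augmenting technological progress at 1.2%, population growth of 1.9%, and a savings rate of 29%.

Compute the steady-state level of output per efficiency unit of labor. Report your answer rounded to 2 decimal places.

Steady state requires s·f(k) = (n + g + δ)·k, i.e. s·k^α = (n + g + δ)·k.
Rearranging, k^(1−α) = s / (n + g + δ).
k^0.73 = 0.29 / (0.019 + 0.012 + 0.031) = 0.29 / 0.062 = 4.6774
k* = 4.6774^(1/0.73) ≈ 8.2759
y* = (k*)^α = 8.2759^0.27 ≈ 1.7693

y* ≈ 1.77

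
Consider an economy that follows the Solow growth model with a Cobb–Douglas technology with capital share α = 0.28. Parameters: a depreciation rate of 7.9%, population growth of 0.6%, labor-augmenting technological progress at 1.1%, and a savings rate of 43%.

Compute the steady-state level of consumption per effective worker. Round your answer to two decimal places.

c* = 1.02

At the steady state, Δk = 0, so s·k^α = (n + g + δ)·k.
Dividing both sides by k: k^(1−α) = s / (n + g + δ).
k^0.72 = 0.43 / (0.006 + 0.011 + 0.079) = 0.43 / 0.096 = 4.4792
k* = 4.4792^(1/0.72) ≈ 8.0250
y* = (k*)^α = 8.0250^0.28 ≈ 1.7916
c* = (1 − s)·y* = (1 − 0.43) × 1.7916 ≈ 1.0212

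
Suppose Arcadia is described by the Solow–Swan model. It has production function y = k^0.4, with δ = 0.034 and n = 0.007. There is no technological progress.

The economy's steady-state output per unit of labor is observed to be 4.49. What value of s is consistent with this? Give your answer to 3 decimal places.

s ≈ 0.390

In steady state, investment equals break-even investment: s·k^α = (n + δ)·k.
Since y* = [s/(n + δ)]^(α/(1−α)), we have s/(n + δ) = (y*)^((1−α)/α) = 4.49^1.5 = 9.5141.
Therefore s = 9.5141 × (n + δ) = 9.5141 × 0.041 = 0.3901.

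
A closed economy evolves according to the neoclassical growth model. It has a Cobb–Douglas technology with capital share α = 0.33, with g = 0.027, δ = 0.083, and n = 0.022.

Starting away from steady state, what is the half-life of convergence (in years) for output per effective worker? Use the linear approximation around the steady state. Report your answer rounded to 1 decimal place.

half-life ≈ 7.8 years

Near the steady state the convergence rate is λ = (1 − α)(n + g + δ).
λ = (1 − 0.33) × 0.132 = 0.67 × 0.132 = 0.08844
Half-life = ln 2 / λ = 0.6931 / 0.08844 ≈ 7.84 years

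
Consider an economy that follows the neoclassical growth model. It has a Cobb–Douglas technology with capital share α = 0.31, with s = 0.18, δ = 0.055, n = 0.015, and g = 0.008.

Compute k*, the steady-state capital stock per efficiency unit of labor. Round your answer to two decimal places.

k* = 3.36

At the steady state, Δk = 0, so s·k^α = (n + g + δ)·k.
Dividing both sides by k: k^(1−α) = s / (n + g + δ).
k^0.69 = 0.18 / (0.015 + 0.008 + 0.055) = 0.18 / 0.078 = 2.3077
k* = 2.3077^(1/0.69) ≈ 3.3601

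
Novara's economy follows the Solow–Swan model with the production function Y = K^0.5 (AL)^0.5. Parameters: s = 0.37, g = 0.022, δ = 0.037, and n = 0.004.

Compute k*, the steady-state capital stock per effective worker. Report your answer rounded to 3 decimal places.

k* = 34.492

In steady state, investment equals break-even investment: s·k^α = (n + g + δ)·k.
Rearranging, k^(1−α) = s / (n + g + δ).
k^0.5 = 0.37 / (0.004 + 0.022 + 0.037) = 0.37 / 0.063 = 5.8730
k* = 5.8730^(1/0.5) ≈ 34.4921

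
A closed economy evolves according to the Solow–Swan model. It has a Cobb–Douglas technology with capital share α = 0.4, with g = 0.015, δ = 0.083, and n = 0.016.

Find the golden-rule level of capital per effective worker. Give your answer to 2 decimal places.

k_gold ≈ 8.10

The golden rule sets f'(k) = n + g + δ, i.e. α·k^(α−1) = n + g + δ.
So k^(1−α) = α / (n + g + δ) = 0.4 / 0.114 = 3.5088.
k_gold = 3.5088^(1/0.6) ≈ 8.1021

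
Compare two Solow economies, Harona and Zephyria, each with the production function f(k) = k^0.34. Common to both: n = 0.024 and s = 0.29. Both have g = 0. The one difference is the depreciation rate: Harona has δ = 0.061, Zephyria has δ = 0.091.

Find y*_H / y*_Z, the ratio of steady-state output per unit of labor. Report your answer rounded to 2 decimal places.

y*_H / y*_Z ≈ 1.17

Steady-state y* = [s/(n + δ)]^(α/(1−α)), so the ratio is [ (s_H/(n + δ)_H) / (s_Z/(n + δ)_Z) ]^0.5152.
s_H/(n + δ)_H = 0.29/0.085 = 3.4118; s_Z/(n + δ)_Z = 0.29/0.115 = 2.5217.
Ratio = (3.4118/2.5217)^0.5152 = 1.3530^0.5152 ≈ 1.1685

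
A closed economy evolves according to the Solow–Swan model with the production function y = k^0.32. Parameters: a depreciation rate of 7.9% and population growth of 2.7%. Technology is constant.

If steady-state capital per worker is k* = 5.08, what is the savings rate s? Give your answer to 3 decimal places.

Steady state requires s·f(k) = (n + δ)·k, i.e. s·k^α = (n + δ)·k.
So s / (n + δ) = (k*)^(1−α) = 5.08^0.68 = 3.0199.
Therefore s = 3.0199 × (n + δ) = 3.0199 × 0.106 = 0.3201.

s ≈ 0.320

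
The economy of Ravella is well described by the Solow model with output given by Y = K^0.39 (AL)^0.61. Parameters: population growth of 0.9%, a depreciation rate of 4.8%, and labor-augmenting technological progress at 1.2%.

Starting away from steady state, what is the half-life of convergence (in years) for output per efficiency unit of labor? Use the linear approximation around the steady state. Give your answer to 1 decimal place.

t_½ ≈ 16.5 years

Near the steady state the convergence rate is λ = (1 − α)(n + g + δ).
λ = (1 − 0.39) × 0.069 = 0.61 × 0.069 = 0.04209
Half-life = ln 2 / λ = 0.6931 / 0.04209 ≈ 16.47 years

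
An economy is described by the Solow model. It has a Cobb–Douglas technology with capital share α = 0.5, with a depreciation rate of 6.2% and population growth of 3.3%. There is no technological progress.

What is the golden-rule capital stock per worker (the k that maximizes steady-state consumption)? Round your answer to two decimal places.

The golden rule sets f'(k) = n + δ, i.e. α·k^(α−1) = n + δ.
So k^(1−α) = α / (n + δ) = 0.5 / 0.095 = 5.2632.
k_gold = 5.2632^(1/0.5) ≈ 27.7013

k_gold ≈ 27.70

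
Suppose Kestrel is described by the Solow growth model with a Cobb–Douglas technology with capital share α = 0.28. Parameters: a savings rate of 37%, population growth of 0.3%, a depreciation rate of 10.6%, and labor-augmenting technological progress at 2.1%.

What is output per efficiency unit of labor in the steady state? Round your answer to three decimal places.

y* ≈ 1.502

Steady state requires s·f(k) = (n + g + δ)·k, i.e. s·k^α = (n + g + δ)·k.
Dividing both sides by k: k^(1−α) = s / (n + g + δ).
k^0.72 = 0.37 / (0.003 + 0.021 + 0.106) = 0.37 / 0.130 = 2.8462
k* = 2.8462^(1/0.72) ≈ 4.2749
y* = (k*)^α = 4.2749^0.28 ≈ 1.5020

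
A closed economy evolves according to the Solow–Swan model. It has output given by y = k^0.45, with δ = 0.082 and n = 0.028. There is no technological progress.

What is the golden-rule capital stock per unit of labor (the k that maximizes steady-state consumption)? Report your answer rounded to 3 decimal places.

k_gold ≈ 12.954

The golden rule sets f'(k) = n + δ, i.e. α·k^(α−1) = n + δ.
So k^(1−α) = α / (n + δ) = 0.45 / 0.110 = 4.0909.
k_gold = 4.0909^(1/0.55) ≈ 12.9538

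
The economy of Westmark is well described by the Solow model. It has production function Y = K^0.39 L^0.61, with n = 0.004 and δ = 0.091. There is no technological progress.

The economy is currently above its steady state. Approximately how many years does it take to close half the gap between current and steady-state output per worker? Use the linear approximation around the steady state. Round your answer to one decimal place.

t_½ ≈ 12.0 years

Near the steady state the convergence rate is λ = (1 − α)(n + δ).
λ = (1 − 0.39) × 0.095 = 0.61 × 0.095 = 0.05795
Half-life = ln 2 / λ = 0.6931 / 0.05795 ≈ 11.96 years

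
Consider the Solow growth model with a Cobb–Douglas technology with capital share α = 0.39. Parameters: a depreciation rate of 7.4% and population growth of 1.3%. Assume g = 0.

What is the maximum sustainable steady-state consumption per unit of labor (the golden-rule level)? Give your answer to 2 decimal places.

c_gold ≈ 1.59

At the golden rule, f'(k) = n + δ, so α·k^(α−1) = n + δ and k_gold = (α/(n + δ))^(1/(1−α)).
k_gold = (0.39/0.087)^(1/0.61) = 4.4828^1.6393 ≈ 11.6973
c_gold = f(k_gold) − (n + δ)·k_gold = 2.6095 − 0.087×11.6973 ≈ 1.5918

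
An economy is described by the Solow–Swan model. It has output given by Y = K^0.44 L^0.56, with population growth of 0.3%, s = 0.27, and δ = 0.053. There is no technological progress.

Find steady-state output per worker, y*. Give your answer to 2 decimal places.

y* = 3.44

Steady state requires s·f(k) = (n + δ)·k, i.e. s·k^α = (n + δ)·k.
Dividing both sides by k: k^(1−α) = s / (n + δ).
k^0.56 = 0.27 / (0.003 + 0.053) = 0.27 / 0.056 = 4.8214
k* = 4.8214^(1/0.56) ≈ 16.5940
y* = (k*)^α = 16.5940^0.44 ≈ 3.4417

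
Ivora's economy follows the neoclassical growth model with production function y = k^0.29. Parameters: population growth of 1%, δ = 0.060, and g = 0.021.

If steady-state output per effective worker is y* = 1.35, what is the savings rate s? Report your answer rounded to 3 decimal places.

In steady state, investment equals break-even investment: s·k^α = (n + g + δ)·k.
Since y* = [s/(n + g + δ)]^(α/(1−α)), we have s/(n + g + δ) = (y*)^((1−α)/α) = 1.35^2.4483 = 2.0850.
Therefore s = 2.0850 × (n + g + δ) = 2.0850 × 0.091 = 0.1897.

s ≈ 0.190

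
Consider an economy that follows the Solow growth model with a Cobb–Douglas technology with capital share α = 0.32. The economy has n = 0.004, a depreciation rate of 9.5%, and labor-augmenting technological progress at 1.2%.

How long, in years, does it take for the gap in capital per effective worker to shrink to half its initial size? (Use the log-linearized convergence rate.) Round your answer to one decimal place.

t_½ ≈ 9.2 years

Near the steady state the convergence rate is λ = (1 − α)(n + g + δ).
λ = (1 − 0.32) × 0.111 = 0.68 × 0.111 = 0.07548
Half-life = ln 2 / λ = 0.6931 / 0.07548 ≈ 9.18 years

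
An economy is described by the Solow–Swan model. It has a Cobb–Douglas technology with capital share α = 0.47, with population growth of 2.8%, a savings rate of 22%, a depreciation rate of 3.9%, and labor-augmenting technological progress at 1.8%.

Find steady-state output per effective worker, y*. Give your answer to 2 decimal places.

y* = 2.32

Steady state requires s·f(k) = (n + g + δ)·k, i.e. s·k^α = (n + g + δ)·k.
Dividing both sides by k: k^(1−α) = s / (n + g + δ).
k^0.53 = 0.22 / (0.028 + 0.018 + 0.039) = 0.22 / 0.085 = 2.5882
k* = 2.5882^(1/0.53) ≈ 6.0151
y* = (k*)^α = 6.0151^0.47 ≈ 2.3240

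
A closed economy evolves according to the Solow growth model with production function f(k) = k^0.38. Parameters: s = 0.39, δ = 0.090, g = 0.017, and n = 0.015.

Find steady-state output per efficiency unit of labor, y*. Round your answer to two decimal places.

y* = 2.04

Steady state requires s·f(k) = (n + g + δ)·k, i.e. s·k^α = (n + g + δ)·k.
Rearranging, k^(1−α) = s / (n + g + δ).
k^0.62 = 0.39 / (0.015 + 0.017 + 0.090) = 0.39 / 0.122 = 3.1967
k* = 3.1967^(1/0.62) ≈ 6.5168
y* = (k*)^α = 6.5168^0.38 ≈ 2.0386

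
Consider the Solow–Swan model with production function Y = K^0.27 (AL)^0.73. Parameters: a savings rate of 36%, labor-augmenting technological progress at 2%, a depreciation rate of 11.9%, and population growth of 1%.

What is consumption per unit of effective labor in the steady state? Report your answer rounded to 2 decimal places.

c* ≈ 0.89

At the steady state, Δk = 0, so s·k^α = (n + g + δ)·k.
Dividing both sides by k: k^(1−α) = s / (n + g + δ).
k^0.73 = 0.36 / (0.010 + 0.020 + 0.119) = 0.36 / 0.149 = 2.4161
k* = 2.4161^(1/0.73) ≈ 3.3482
y* = (k*)^α = 3.3482^0.27 ≈ 1.3858
c* = (1 − s)·y* = (1 − 0.36) × 1.3858 ≈ 0.8869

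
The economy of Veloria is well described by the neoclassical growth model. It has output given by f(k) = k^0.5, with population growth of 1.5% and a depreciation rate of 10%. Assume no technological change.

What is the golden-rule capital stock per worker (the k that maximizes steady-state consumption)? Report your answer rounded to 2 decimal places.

k_gold ≈ 18.90

The golden rule sets f'(k) = n + δ, i.e. α·k^(α−1) = n + δ.
So k^(1−α) = α / (n + δ) = 0.5 / 0.115 = 4.3478.
k_gold = 4.3478^(1/0.5) ≈ 18.9034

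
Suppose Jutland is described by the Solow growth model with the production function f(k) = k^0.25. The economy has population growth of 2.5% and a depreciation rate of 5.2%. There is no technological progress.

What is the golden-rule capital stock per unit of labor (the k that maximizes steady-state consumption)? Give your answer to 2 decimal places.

k_gold ≈ 4.81

The golden rule sets f'(k) = n + δ, i.e. α·k^(α−1) = n + δ.
So k^(1−α) = α / (n + δ) = 0.25 / 0.077 = 3.2468.
k_gold = 3.2468^(1/0.75) ≈ 4.8077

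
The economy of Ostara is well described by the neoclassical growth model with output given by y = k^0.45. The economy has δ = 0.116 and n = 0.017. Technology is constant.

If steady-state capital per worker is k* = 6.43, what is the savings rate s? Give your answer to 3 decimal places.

s ≈ 0.370

Steady state requires s·f(k) = (n + δ)·k, i.e. s·k^α = (n + δ)·k.
So s / (n + δ) = (k*)^(1−α) = 6.43^0.55 = 2.7830.
Therefore s = 2.7830 × (n + δ) = 2.7830 × 0.133 = 0.3701.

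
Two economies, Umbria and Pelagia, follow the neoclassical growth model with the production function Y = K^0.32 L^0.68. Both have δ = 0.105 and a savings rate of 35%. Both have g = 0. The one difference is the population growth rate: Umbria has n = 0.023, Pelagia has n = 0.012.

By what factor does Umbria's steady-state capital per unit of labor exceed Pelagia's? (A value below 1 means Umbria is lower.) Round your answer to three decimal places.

ratio ≈ 0.876

Steady-state k* = [s/(n + δ)]^(1/(1−α)), so the ratio is [ (s_U/(n + δ)_U) / (s_P/(n + δ)_P) ]^1.4706.
s_U/(n + δ)_U = 0.35/0.128 = 2.7344; s_P/(n + δ)_P = 0.35/0.117 = 2.9915.
Ratio = (2.7344/2.9915)^1.4706 = 0.9141^1.4706 ≈ 0.8763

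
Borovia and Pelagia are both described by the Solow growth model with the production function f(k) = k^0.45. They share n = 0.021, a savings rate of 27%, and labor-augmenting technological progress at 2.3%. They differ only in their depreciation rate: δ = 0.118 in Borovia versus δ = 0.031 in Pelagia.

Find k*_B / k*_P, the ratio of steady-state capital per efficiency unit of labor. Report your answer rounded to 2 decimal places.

Steady-state k* = [s/(n + g + δ)]^(1/(1−α)), so the ratio is [ (s_B/(n + g + δ)_B) / (s_P/(n + g + δ)_P) ]^1.8182.
s_B/(n + g + δ)_B = 0.27/0.162 = 1.6667; s_P/(n + g + δ)_P = 0.27/0.075 = 3.6000.
Ratio = (1.6667/3.6000)^1.8182 = 0.4630^1.8182 ≈ 0.2466

k*_B / k*_P ≈ 0.25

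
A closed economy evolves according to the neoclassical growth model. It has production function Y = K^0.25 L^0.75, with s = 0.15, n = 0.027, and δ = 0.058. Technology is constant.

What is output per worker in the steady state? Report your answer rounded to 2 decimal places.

Steady state requires s·f(k) = (n + δ)·k, i.e. s·k^α = (n + δ)·k.
Dividing both sides by k: k^(1−α) = s / (n + δ).
k^0.75 = 0.15 / (0.027 + 0.058) = 0.15 / 0.085 = 1.7647
k* = 1.7647^(1/0.75) ≈ 2.1325
y* = (k*)^α = 2.1325^0.25 ≈ 1.2084

y* ≈ 1.21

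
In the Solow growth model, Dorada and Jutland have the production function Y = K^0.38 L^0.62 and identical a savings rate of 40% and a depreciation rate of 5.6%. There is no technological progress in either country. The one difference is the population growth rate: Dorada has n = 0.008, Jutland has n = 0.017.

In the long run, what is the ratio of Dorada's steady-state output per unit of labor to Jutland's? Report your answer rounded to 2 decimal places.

Steady-state y* = [s/(n + δ)]^(α/(1−α)), so the ratio is [ (s_D/(n + δ)_D) / (s_J/(n + δ)_J) ]^0.6129.
s_D/(n + δ)_D = 0.40/0.064 = 6.2500; s_J/(n + δ)_J = 0.40/0.073 = 5.4795.
Ratio = (6.2500/5.4795)^0.6129 = 1.1406^0.6129 ≈ 1.0840

ratio ≈ 1.08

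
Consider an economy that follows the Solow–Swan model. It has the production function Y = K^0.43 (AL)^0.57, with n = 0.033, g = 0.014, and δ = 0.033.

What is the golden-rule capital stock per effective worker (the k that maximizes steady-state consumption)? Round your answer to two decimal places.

The golden rule sets f'(k) = n + g + δ, i.e. α·k^(α−1) = n + g + δ.
So k^(1−α) = α / (n + g + δ) = 0.43 / 0.080 = 5.3750.
k_gold = 5.3750^(1/0.57) ≈ 19.1146

k_gold ≈ 19.11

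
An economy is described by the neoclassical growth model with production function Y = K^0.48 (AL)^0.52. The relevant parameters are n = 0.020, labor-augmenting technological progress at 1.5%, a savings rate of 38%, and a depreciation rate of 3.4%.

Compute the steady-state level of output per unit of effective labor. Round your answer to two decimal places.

y* ≈ 4.83

At the steady state, Δk = 0, so s·k^α = (n + g + δ)·k.
Rearranging, k^(1−α) = s / (n + g + δ).
k^0.52 = 0.38 / (0.020 + 0.015 + 0.034) = 0.38 / 0.069 = 5.5072
k* = 5.5072^(1/0.52) ≈ 26.5991
y* = (k*)^α = 26.5991^0.48 ≈ 4.8299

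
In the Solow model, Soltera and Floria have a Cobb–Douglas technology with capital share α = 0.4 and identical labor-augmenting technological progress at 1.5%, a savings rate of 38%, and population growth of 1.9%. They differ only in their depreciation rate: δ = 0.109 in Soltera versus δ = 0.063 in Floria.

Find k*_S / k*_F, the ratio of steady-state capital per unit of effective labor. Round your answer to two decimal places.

k*_S / k*_F ≈ 0.52

Steady-state k* = [s/(n + g + δ)]^(1/(1−α)), so the ratio is [ (s_S/(n + g + δ)_S) / (s_F/(n + g + δ)_F) ]^1.6667.
s_S/(n + g + δ)_S = 0.38/0.143 = 2.6573; s_F/(n + g + δ)_F = 0.38/0.097 = 3.9175.
Ratio = (2.6573/3.9175)^1.6667 = 0.6783^1.6667 ≈ 0.5236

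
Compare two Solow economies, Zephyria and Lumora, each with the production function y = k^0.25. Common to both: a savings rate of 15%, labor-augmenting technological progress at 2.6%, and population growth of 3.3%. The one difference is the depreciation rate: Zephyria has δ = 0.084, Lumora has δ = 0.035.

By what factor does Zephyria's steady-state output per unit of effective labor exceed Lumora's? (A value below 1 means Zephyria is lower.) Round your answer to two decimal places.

Steady-state y* = [s/(n + g + δ)]^(α/(1−α)), so the ratio is [ (s_Z/(n + g + δ)_Z) / (s_L/(n + g + δ)_L) ]^0.3333.
s_Z/(n + g + δ)_Z = 0.15/0.143 = 1.0490; s_L/(n + g + δ)_L = 0.15/0.094 = 1.5957.
Ratio = (1.0490/1.5957)^0.3333 = 0.6574^0.3333 ≈ 0.8695

ratio ≈ 0.87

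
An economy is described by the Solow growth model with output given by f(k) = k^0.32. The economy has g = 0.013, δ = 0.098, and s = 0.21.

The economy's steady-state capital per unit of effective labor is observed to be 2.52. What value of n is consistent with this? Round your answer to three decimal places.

At the steady state, Δk = 0, so s·k^α = (n + g + δ)·k.
So s / (n + g + δ) = (k*)^(1−α) = 2.52^0.68 = 1.8748.
Therefore n + g + δ = s / 1.8748 = 0.21 / 1.8748 = 0.1120, so n = 0.1120 − 0.111 = 0.0010.

n ≈ 0.001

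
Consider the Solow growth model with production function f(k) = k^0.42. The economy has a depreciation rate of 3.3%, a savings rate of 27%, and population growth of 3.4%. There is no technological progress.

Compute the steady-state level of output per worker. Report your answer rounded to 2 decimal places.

y* ≈ 2.74

At the steady state, Δk = 0, so s·k^α = (n + δ)·k.
Dividing both sides by k: k^(1−α) = s / (n + δ).
k^0.58 = 0.27 / (0.034 + 0.033) = 0.27 / 0.067 = 4.0299
k* = 4.0299^(1/0.58) ≈ 11.0563
y* = (k*)^α = 11.0563^0.42 ≈ 2.7436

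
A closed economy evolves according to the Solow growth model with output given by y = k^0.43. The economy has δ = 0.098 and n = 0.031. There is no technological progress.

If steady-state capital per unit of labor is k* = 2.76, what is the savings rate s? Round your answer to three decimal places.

s ≈ 0.230

At the steady state, Δk = 0, so s·k^α = (n + δ)·k.
So s / (n + δ) = (k*)^(1−α) = 2.76^0.57 = 1.7837.
Therefore s = 1.7837 × (n + δ) = 1.7837 × 0.129 = 0.2301.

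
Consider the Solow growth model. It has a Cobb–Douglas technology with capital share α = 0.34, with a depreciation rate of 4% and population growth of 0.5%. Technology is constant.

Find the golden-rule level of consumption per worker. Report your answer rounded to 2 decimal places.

At the golden rule, f'(k) = n + δ, so α·k^(α−1) = n + δ and k_gold = (α/(n + δ))^(1/(1−α)).
k_gold = (0.34/0.045)^(1/0.66) = 7.5556^1.5152 ≈ 21.4167
c_gold = f(k_gold) − (n + δ)·k_gold = 2.8344 − 0.045×21.4167 ≈ 1.8706

c_gold ≈ 1.87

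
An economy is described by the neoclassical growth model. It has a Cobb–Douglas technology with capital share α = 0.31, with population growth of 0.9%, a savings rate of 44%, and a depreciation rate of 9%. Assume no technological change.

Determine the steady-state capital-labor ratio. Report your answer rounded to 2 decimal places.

At the steady state, Δk = 0, so s·k^α = (n + δ)·k.
Rearranging, k^(1−α) = s / (n + δ).
k^0.69 = 0.44 / (0.009 + 0.090) = 0.44 / 0.099 = 4.4444
k* = 4.4444^(1/0.69) ≈ 8.6868

k* = 8.69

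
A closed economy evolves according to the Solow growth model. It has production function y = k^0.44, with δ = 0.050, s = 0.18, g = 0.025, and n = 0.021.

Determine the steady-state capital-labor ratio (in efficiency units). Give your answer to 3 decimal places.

k* = 3.073

In steady state, investment equals break-even investment: s·k^α = (n + g + δ)·k.
Rearranging, k^(1−α) = s / (n + g + δ).
k^0.56 = 0.18 / (0.021 + 0.025 + 0.050) = 0.18 / 0.096 = 1.8750
k* = 1.8750^(1/0.56) ≈ 3.0726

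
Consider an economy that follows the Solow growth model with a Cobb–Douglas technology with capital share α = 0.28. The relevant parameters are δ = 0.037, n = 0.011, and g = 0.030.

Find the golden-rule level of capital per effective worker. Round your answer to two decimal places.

k_gold ≈ 5.90

The golden rule sets f'(k) = n + g + δ, i.e. α·k^(α−1) = n + g + δ.
So k^(1−α) = α / (n + g + δ) = 0.28 / 0.078 = 3.5897.
k_gold = 3.5897^(1/0.72) ≈ 5.9008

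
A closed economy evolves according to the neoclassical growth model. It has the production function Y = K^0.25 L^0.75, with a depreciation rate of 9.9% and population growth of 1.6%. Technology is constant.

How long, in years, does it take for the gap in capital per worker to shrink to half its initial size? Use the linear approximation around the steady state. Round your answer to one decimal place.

Near the steady state the convergence rate is λ = (1 − α)(n + δ).
λ = (1 − 0.25) × 0.115 = 0.75 × 0.115 = 0.08625
Half-life = ln 2 / λ = 0.6931 / 0.08625 ≈ 8.04 years

half-life ≈ 8.0 years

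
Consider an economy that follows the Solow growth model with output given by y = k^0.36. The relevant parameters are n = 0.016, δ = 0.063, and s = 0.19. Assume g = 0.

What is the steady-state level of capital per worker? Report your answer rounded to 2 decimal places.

In steady state, investment equals break-even investment: s·k^α = (n + δ)·k.
Rearranging, k^(1−α) = s / (n + δ).
k^0.64 = 0.19 / (0.016 + 0.063) = 0.19 / 0.079 = 2.4051
k* = 2.4051^(1/0.64) ≈ 3.9402

k* = 3.94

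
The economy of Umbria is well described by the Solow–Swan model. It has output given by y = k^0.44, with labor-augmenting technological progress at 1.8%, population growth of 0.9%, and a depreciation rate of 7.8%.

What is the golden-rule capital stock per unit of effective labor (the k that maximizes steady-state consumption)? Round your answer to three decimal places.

k_gold ≈ 12.918

The golden rule sets f'(k) = n + g + δ, i.e. α·k^(α−1) = n + g + δ.
So k^(1−α) = α / (n + g + δ) = 0.44 / 0.105 = 4.1905.
k_gold = 4.1905^(1/0.56) ≈ 12.9178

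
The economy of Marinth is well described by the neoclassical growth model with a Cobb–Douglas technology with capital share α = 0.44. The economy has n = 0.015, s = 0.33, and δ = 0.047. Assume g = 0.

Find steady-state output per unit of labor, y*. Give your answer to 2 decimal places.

y* = 3.72

Steady state requires s·f(k) = (n + δ)·k, i.e. s·k^α = (n + δ)·k.
Dividing both sides by k: k^(1−α) = s / (n + δ).
k^0.56 = 0.33 / (0.015 + 0.047) = 0.33 / 0.062 = 5.3226
k* = 5.3226^(1/0.56) ≈ 19.7993
y* = (k*)^α = 19.7993^0.44 ≈ 3.7199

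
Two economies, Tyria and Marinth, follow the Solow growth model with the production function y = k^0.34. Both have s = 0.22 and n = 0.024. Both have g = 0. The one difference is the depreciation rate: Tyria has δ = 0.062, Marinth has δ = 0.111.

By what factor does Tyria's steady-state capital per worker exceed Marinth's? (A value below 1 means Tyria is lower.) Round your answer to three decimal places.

ratio ≈ 1.980

Steady-state k* = [s/(n + δ)]^(1/(1−α)), so the ratio is [ (s_T/(n + δ)_T) / (s_M/(n + δ)_M) ]^1.5152.
s_T/(n + δ)_T = 0.22/0.086 = 2.5581; s_M/(n + δ)_M = 0.22/0.135 = 1.6296.
Ratio = (2.5581/1.6296)^1.5152 = 1.5698^1.5152 ≈ 1.9804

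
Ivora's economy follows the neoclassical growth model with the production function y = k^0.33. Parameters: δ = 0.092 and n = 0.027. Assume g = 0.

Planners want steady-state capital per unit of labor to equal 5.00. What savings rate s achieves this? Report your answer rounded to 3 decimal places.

s ≈ 0.350

At the steady state, Δk = 0, so s·k^α = (n + δ)·k.
So s / (n + δ) = (k*)^(1−α) = 5.00^0.67 = 2.9397.
Therefore s = 2.9397 × (n + δ) = 2.9397 × 0.119 = 0.3498.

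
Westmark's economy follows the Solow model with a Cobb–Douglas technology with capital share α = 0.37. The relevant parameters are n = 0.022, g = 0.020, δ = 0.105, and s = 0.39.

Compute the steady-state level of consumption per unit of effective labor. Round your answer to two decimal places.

c* = 1.08

In steady state, investment equals break-even investment: s·k^α = (n + g + δ)·k.
Dividing both sides by k: k^(1−α) = s / (n + g + δ).
k^0.63 = 0.39 / (0.022 + 0.020 + 0.105) = 0.39 / 0.147 = 2.6531
k* = 2.6531^(1/0.63) ≈ 4.7057
y* = (k*)^α = 4.7057^0.37 ≈ 1.7737
c* = (1 − s)·y* = (1 − 0.39) × 1.7737 ≈ 1.0820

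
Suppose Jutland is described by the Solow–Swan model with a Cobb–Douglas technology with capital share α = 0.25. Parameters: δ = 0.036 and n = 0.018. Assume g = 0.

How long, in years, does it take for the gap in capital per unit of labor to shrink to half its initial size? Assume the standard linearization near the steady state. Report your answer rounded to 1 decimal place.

Near the steady state the convergence rate is λ = (1 − α)(n + δ).
λ = (1 − 0.25) × 0.054 = 0.75 × 0.054 = 0.0405
Half-life = ln 2 / λ = 0.6931 / 0.0405 ≈ 17.11 years

about 17.1 years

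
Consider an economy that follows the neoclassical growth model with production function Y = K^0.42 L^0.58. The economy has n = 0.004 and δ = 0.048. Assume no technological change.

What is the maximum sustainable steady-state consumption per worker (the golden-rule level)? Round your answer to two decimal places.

c_gold ≈ 2.63

At the golden rule, f'(k) = n + δ, so α·k^(α−1) = n + δ and k_gold = (α/(n + δ))^(1/(1−α)).
k_gold = (0.42/0.052)^(1/0.58) = 8.0769^1.7241 ≈ 36.6590
c_gold = f(k_gold) − (n + δ)·k_gold = 4.5390 − 0.052×36.6590 ≈ 2.6327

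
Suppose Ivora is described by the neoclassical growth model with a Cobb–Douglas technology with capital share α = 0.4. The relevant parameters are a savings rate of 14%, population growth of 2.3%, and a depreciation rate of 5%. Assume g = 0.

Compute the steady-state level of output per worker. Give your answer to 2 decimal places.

Steady state requires s·f(k) = (n + δ)·k, i.e. s·k^α = (n + δ)·k.
Rearranging, k^(1−α) = s / (n + δ).
k^0.6 = 0.14 / (0.023 + 0.050) = 0.14 / 0.073 = 1.9178
k* = 1.9178^(1/0.6) ≈ 2.9603
y* = (k*)^α = 2.9603^0.4 ≈ 1.5436

y* = 1.54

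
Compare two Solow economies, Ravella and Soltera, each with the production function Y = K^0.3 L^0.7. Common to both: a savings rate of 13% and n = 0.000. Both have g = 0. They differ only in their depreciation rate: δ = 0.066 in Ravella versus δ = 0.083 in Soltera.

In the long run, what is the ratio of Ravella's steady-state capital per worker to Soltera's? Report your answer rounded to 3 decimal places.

ratio ≈ 1.387

Steady-state k* = [s/(n + δ)]^(1/(1−α)), so the ratio is [ (s_R/(n + δ)_R) / (s_S/(n + δ)_S) ]^1.4286.
s_R/(n + δ)_R = 0.13/0.066 = 1.9697; s_S/(n + δ)_S = 0.13/0.083 = 1.5663.
Ratio = (1.9697/1.5663)^1.4286 = 1.2575^1.4286 ≈ 1.3873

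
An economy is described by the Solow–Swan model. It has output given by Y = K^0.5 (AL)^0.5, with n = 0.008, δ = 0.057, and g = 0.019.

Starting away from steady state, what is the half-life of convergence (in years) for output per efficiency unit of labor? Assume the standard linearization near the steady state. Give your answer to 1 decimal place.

Near the steady state the convergence rate is λ = (1 − α)(n + g + δ).
λ = (1 − 0.5) × 0.084 = 0.5 × 0.084 = 0.0420
Half-life = ln 2 / λ = 0.6931 / 0.0420 ≈ 16.50 years

half-life ≈ 16.5 years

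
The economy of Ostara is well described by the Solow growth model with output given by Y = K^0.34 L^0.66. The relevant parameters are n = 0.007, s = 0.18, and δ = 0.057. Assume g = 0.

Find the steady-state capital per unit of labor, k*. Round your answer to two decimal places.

k* = 4.79

At the steady state, Δk = 0, so s·k^α = (n + δ)·k.
Rearranging, k^(1−α) = s / (n + δ).
k^0.66 = 0.18 / (0.007 + 0.057) = 0.18 / 0.064 = 2.8125
k* = 2.8125^(1/0.66) ≈ 4.7912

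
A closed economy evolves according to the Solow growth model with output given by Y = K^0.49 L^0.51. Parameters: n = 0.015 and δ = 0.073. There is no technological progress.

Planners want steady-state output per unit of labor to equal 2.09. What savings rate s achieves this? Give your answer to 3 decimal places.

s ≈ 0.190

At the steady state, Δk = 0, so s·k^α = (n + δ)·k.
Since y* = [s/(n + δ)]^(α/(1−α)), we have s/(n + δ) = (y*)^((1−α)/α) = 2.09^1.0408 = 2.1538.
Therefore s = 2.1538 × (n + δ) = 2.1538 × 0.088 = 0.1895.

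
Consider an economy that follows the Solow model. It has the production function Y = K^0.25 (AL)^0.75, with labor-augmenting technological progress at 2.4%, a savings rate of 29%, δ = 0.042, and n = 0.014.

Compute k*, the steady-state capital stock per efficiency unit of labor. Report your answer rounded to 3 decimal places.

k* ≈ 5.569

Steady state requires s·f(k) = (n + g + δ)·k, i.e. s·k^α = (n + g + δ)·k.
Dividing both sides by k: k^(1−α) = s / (n + g + δ).
k^0.75 = 0.29 / (0.014 + 0.024 + 0.042) = 0.29 / 0.080 = 3.6250
k* = 3.6250^(1/0.75) ≈ 5.5686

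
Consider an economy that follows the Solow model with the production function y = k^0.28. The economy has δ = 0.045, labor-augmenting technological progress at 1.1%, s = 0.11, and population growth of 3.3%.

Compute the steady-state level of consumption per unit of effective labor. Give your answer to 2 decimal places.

c* = 0.97

At the steady state, Δk = 0, so s·k^α = (n + g + δ)·k.
Rearranging, k^(1−α) = s / (n + g + δ).
k^0.72 = 0.11 / (0.033 + 0.011 + 0.045) = 0.11 / 0.089 = 1.2360
k* = 1.2360^(1/0.72) ≈ 1.3422
y* = (k*)^α = 1.3422^0.28 ≈ 1.0859
c* = (1 − s)·y* = (1 − 0.11) × 1.0859 ≈ 0.9665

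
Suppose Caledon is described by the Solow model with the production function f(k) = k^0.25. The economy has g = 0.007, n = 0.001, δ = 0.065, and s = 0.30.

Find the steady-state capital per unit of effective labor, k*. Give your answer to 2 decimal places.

At the steady state, Δk = 0, so s·k^α = (n + g + δ)·k.
Rearranging, k^(1−α) = s / (n + g + δ).
k^0.75 = 0.30 / (0.001 + 0.007 + 0.065) = 0.30 / 0.073 = 4.1096
k* = 4.1096^(1/0.75) ≈ 6.5826

k* ≈ 6.58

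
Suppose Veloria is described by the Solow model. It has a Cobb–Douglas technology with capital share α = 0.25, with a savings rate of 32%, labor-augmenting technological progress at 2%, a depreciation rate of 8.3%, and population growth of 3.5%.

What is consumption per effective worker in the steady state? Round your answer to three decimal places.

c* = 0.900

In steady state, investment equals break-even investment: s·k^α = (n + g + δ)·k.
Dividing both sides by k: k^(1−α) = s / (n + g + δ).
k^0.75 = 0.32 / (0.035 + 0.020 + 0.083) = 0.32 / 0.138 = 2.3188
k* = 2.3188^(1/0.75) ≈ 3.0691
y* = (k*)^α = 3.0691^0.25 ≈ 1.3236
c* = (1 − s)·y* = (1 − 0.32) × 1.3236 ≈ 0.9000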